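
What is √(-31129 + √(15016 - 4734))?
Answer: √(-31129 + √10282) ≈ 176.15*I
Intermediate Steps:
√(-31129 + √(15016 - 4734)) = √(-31129 + √10282)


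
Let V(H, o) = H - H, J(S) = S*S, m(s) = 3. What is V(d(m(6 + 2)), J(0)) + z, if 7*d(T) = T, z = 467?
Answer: 467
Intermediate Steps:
d(T) = T/7
J(S) = S**2
V(H, o) = 0
V(d(m(6 + 2)), J(0)) + z = 0 + 467 = 467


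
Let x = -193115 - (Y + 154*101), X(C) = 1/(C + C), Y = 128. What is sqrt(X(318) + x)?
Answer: I*sqrt(21114387669)/318 ≈ 456.94*I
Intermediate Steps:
X(C) = 1/(2*C)
x = -208797 (x = -193115 - (128 + 154*101) = -193115 - (128 + 15554) = -193115 - 1*15682 = -193115 - 15682 = -208797)
sqrt(X(318) + x) = sqrt((1/2)/318 - 208797) = sqrt((1/2)*(1/318) - 208797) = sqrt(1/636 - 208797) = sqrt(-132794891/636) = I*sqrt(21114387669)/318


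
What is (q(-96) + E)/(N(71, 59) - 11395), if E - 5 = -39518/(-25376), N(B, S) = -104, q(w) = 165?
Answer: -725573/48633104 ≈ -0.014919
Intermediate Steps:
E = 83199/12688 (E = 5 - 39518/(-25376) = 5 - 39518*(-1/25376) = 5 + 19759/12688 = 83199/12688 ≈ 6.5573)
(q(-96) + E)/(N(71, 59) - 11395) = (165 + 83199/12688)/(-104 - 11395) = (2176719/12688)/(-11499) = (2176719/12688)*(-1/11499) = -725573/48633104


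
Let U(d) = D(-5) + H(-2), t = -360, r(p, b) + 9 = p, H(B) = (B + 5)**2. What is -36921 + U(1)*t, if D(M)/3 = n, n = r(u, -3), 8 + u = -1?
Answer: -20721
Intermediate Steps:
u = -9 (u = -8 - 1 = -9)
H(B) = (5 + B)**2
r(p, b) = -9 + p
n = -18 (n = -9 - 9 = -18)
D(M) = -54 (D(M) = 3*(-18) = -54)
U(d) = -45 (U(d) = -54 + (5 - 2)**2 = -54 + 3**2 = -54 + 9 = -45)
-36921 + U(1)*t = -36921 - 45*(-360) = -36921 + 16200 = -20721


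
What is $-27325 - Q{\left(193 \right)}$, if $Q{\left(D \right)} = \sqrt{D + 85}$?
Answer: $-27325 - \sqrt{278} \approx -27342.0$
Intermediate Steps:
$Q{\left(D \right)} = \sqrt{85 + D}$
$-27325 - Q{\left(193 \right)} = -27325 - \sqrt{85 + 193} = -27325 - \sqrt{278}$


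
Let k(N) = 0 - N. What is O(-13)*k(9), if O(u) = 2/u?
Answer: 18/13 ≈ 1.3846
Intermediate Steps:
k(N) = -N
O(-13)*k(9) = (2/(-13))*(-1*9) = (2*(-1/13))*(-9) = -2/13*(-9) = 18/13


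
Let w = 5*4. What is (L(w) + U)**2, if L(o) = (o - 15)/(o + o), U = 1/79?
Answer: 7569/399424 ≈ 0.018950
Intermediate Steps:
w = 20
U = 1/79 ≈ 0.012658
L(o) = (-15 + o)/(2*o) (L(o) = (-15 + o)/((2*o)) = (-15 + o)*(1/(2*o)) = (-15 + o)/(2*o))
(L(w) + U)**2 = ((1/2)*(-15 + 20)/20 + 1/79)**2 = ((1/2)*(1/20)*5 + 1/79)**2 = (1/8 + 1/79)**2 = (87/632)**2 = 7569/399424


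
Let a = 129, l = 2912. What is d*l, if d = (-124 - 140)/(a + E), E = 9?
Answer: -128128/23 ≈ -5570.8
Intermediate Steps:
d = -44/23 (d = (-124 - 140)/(129 + 9) = -264/138 = -264*1/138 = -44/23 ≈ -1.9130)
d*l = -44/23*2912 = -128128/23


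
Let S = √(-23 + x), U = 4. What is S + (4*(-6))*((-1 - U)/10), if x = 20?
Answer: 12 + I*√3 ≈ 12.0 + 1.732*I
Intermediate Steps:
S = I*√3 (S = √(-23 + 20) = √(-3) = I*√3 ≈ 1.732*I)
S + (4*(-6))*((-1 - U)/10) = I*√3 + (4*(-6))*((-1 - 1*4)/10) = I*√3 - 24*(-1 - 4)/10 = I*√3 - (-120)/10 = I*√3 - 24*(-½) = I*√3 + 12 = 12 + I*√3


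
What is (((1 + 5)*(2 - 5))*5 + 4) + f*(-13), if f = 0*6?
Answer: -86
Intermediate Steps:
f = 0
(((1 + 5)*(2 - 5))*5 + 4) + f*(-13) = (((1 + 5)*(2 - 5))*5 + 4) + 0*(-13) = ((6*(-3))*5 + 4) + 0 = (-18*5 + 4) + 0 = (-90 + 4) + 0 = -86 + 0 = -86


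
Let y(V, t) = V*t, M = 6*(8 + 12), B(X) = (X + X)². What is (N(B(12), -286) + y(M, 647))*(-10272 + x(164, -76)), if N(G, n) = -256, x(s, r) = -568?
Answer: -838842560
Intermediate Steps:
B(X) = 4*X² (B(X) = (2*X)² = 4*X²)
M = 120 (M = 6*20 = 120)
(N(B(12), -286) + y(M, 647))*(-10272 + x(164, -76)) = (-256 + 120*647)*(-10272 - 568) = (-256 + 77640)*(-10840) = 77384*(-10840) = -838842560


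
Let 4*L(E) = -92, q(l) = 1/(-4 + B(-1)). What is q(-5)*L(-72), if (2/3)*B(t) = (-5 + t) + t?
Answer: 46/29 ≈ 1.5862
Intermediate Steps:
B(t) = -15/2 + 3*t (B(t) = 3*((-5 + t) + t)/2 = 3*(-5 + 2*t)/2 = -15/2 + 3*t)
q(l) = -2/29 (q(l) = 1/(-4 + (-15/2 + 3*(-1))) = 1/(-4 + (-15/2 - 3)) = 1/(-4 - 21/2) = 1/(-29/2) = -2/29)
L(E) = -23 (L(E) = (¼)*(-92) = -23)
q(-5)*L(-72) = -2/29*(-23) = 46/29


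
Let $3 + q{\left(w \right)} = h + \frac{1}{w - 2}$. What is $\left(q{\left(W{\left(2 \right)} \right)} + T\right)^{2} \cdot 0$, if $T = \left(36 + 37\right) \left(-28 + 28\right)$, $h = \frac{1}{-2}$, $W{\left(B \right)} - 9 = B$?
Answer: $0$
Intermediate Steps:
$W{\left(B \right)} = 9 + B$
$h = - \frac{1}{2} \approx -0.5$
$T = 0$ ($T = 73 \cdot 0 = 0$)
$q{\left(w \right)} = - \frac{7}{2} + \frac{1}{-2 + w}$ ($q{\left(w \right)} = -3 - \left(\frac{1}{2} - \frac{1}{w - 2}\right) = -3 - \left(\frac{1}{2} - \frac{1}{-2 + w}\right) = - \frac{7}{2} + \frac{1}{-2 + w}$)
$\left(q{\left(W{\left(2 \right)} \right)} + T\right)^{2} \cdot 0 = \left(\frac{16 - 7 \left(9 + 2\right)}{2 \left(-2 + \left(9 + 2\right)\right)} + 0\right)^{2} \cdot 0 = \left(\frac{16 - 77}{2 \left(-2 + 11\right)} + 0\right)^{2} \cdot 0 = \left(\frac{16 - 77}{2 \cdot 9} + 0\right)^{2} \cdot 0 = \left(\frac{1}{2} \cdot \frac{1}{9} \left(-61\right) + 0\right)^{2} \cdot 0 = \left(- \frac{61}{18} + 0\right)^{2} \cdot 0 = \left(- \frac{61}{18}\right)^{2} \cdot 0 = \frac{3721}{324} \cdot 0 = 0$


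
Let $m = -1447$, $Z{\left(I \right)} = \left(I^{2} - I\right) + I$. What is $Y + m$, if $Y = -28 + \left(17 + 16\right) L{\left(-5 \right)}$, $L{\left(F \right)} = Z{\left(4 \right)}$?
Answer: $-947$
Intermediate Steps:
$Z{\left(I \right)} = I^{2}$
$L{\left(F \right)} = 16$ ($L{\left(F \right)} = 4^{2} = 16$)
$Y = 500$ ($Y = -28 + \left(17 + 16\right) 16 = -28 + 33 \cdot 16 = -28 + 528 = 500$)
$Y + m = 500 - 1447 = -947$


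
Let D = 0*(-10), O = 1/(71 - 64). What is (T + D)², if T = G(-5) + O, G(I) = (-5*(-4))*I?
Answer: 488601/49 ≈ 9971.5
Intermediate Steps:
O = ⅐ (O = 1/7 = ⅐ ≈ 0.14286)
G(I) = 20*I
D = 0
T = -699/7 (T = 20*(-5) + ⅐ = -100 + ⅐ = -699/7 ≈ -99.857)
(T + D)² = (-699/7 + 0)² = (-699/7)² = 488601/49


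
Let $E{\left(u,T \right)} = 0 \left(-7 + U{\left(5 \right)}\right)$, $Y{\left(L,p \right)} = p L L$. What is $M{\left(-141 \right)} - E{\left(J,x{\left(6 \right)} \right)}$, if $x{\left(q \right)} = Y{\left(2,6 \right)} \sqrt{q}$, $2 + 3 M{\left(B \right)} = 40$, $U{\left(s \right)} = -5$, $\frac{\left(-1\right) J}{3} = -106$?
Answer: $\frac{38}{3} \approx 12.667$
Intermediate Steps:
$J = 318$ ($J = \left(-3\right) \left(-106\right) = 318$)
$M{\left(B \right)} = \frac{38}{3}$ ($M{\left(B \right)} = - \frac{2}{3} + \frac{1}{3} \cdot 40 = - \frac{2}{3} + \frac{40}{3} = \frac{38}{3}$)
$Y{\left(L,p \right)} = p L^{2}$ ($Y{\left(L,p \right)} = L p L = p L^{2}$)
$x{\left(q \right)} = 24 \sqrt{q}$ ($x{\left(q \right)} = 6 \cdot 2^{2} \sqrt{q} = 6 \cdot 4 \sqrt{q} = 24 \sqrt{q}$)
$E{\left(u,T \right)} = 0$ ($E{\left(u,T \right)} = 0 \left(-7 - 5\right) = 0 \left(-12\right) = 0$)
$M{\left(-141 \right)} - E{\left(J,x{\left(6 \right)} \right)} = \frac{38}{3} - 0 = \frac{38}{3} + 0 = \frac{38}{3}$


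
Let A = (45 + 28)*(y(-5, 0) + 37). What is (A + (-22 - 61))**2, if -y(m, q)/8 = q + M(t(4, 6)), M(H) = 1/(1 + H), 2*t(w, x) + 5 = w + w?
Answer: 142134084/25 ≈ 5.6854e+6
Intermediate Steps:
t(w, x) = -5/2 + w (t(w, x) = -5/2 + (w + w)/2 = -5/2 + (2*w)/2 = -5/2 + w)
y(m, q) = -16/5 - 8*q (y(m, q) = -8*(q + 1/(1 + (-5/2 + 4))) = -8*(q + 1/(1 + 3/2)) = -8*(q + 1/(5/2)) = -8*(q + 2/5) = -8*(2/5 + q) = -16/5 - 8*q)
A = 12337/5 (A = (45 + 28)*((-16/5 - 8*0) + 37) = 73*((-16/5 + 0) + 37) = 73*(-16/5 + 37) = 73*(169/5) = 12337/5 ≈ 2467.4)
(A + (-22 - 61))**2 = (12337/5 + (-22 - 61))**2 = (12337/5 - 83)**2 = (11922/5)**2 = 142134084/25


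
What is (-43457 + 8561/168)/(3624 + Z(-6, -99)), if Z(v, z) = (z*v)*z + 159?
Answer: 1041745/1320552 ≈ 0.78887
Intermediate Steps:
Z(v, z) = 159 + v*z² (Z(v, z) = (v*z)*z + 159 = v*z² + 159 = 159 + v*z²)
(-43457 + 8561/168)/(3624 + Z(-6, -99)) = (-43457 + 8561/168)/(3624 + (159 - 6*(-99)²)) = (-43457 + 8561*(1/168))/(3624 + (159 - 6*9801)) = (-43457 + 1223/24)/(3624 + (159 - 58806)) = -1041745/(24*(3624 - 58647)) = -1041745/24/(-55023) = -1041745/24*(-1/55023) = 1041745/1320552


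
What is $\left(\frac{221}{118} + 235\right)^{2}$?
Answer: $\frac{781258401}{13924} \approx 56109.0$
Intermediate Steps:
$\left(\frac{221}{118} + 235\right)^{2} = \left(\frac{27951}{118}\right)^{2} = \frac{781258401}{13924}$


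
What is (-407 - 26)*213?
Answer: -92229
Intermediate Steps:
(-407 - 26)*213 = -433*213 = -92229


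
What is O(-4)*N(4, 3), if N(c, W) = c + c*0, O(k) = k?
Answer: -16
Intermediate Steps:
N(c, W) = c (N(c, W) = c + 0 = c)
O(-4)*N(4, 3) = -4*4 = -16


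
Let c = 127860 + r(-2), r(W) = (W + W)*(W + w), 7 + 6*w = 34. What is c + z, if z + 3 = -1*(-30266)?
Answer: 158113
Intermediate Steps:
w = 9/2 (w = -7/6 + (⅙)*34 = -7/6 + 17/3 = 9/2 ≈ 4.5000)
r(W) = 2*W*(9/2 + W) (r(W) = (W + W)*(W + 9/2) = (2*W)*(9/2 + W) = 2*W*(9/2 + W))
c = 127850 (c = 127860 - 2*(9 + 2*(-2)) = 127860 - 2*(9 - 4) = 127860 - 2*5 = 127860 - 10 = 127850)
z = 30263 (z = -3 - 1*(-30266) = -3 + 30266 = 30263)
c + z = 127850 + 30263 = 158113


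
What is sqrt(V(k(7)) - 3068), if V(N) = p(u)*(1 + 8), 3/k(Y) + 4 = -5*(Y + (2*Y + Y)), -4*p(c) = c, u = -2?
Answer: I*sqrt(12254)/2 ≈ 55.349*I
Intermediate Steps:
p(c) = -c/4
k(Y) = 3/(-4 - 20*Y) (k(Y) = 3/(-4 - 5*(Y + (2*Y + Y))) = 3/(-4 - 5*(Y + 3*Y)) = 3/(-4 - 20*Y))
V(N) = 9/2 (V(N) = (-1/4*(-2))*(1 + 8) = (1/2)*9 = 9/2)
sqrt(V(k(7)) - 3068) = sqrt(9/2 - 3068) = sqrt(-6127/2) = I*sqrt(12254)/2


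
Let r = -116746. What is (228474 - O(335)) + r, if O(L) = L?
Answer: 111393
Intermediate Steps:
(228474 - O(335)) + r = (228474 - 1*335) - 116746 = (228474 - 335) - 116746 = 228139 - 116746 = 111393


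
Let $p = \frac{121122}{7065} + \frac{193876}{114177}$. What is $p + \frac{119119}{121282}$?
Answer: $\frac{30785134571741}{1552911101070} \approx 19.824$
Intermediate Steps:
$p = \frac{1688786726}{89628945}$ ($p = 121122 \cdot \frac{1}{7065} + 193876 \cdot \frac{1}{114177} = \frac{13458}{785} + \frac{193876}{114177} = \frac{1688786726}{89628945} \approx 18.842$)
$p + \frac{119119}{121282} = \frac{1688786726}{89628945} + \frac{119119}{121282} = \frac{1688786726}{89628945} + 119119 \cdot \frac{1}{121282} = \frac{1688786726}{89628945} + \frac{17017}{17326} = \frac{30785134571741}{1552911101070}$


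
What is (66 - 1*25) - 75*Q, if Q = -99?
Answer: 7466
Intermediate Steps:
(66 - 1*25) - 75*Q = (66 - 1*25) - 75*(-99) = (66 - 25) + 7425 = 41 + 7425 = 7466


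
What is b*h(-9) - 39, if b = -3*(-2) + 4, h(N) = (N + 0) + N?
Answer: -219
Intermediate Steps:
h(N) = 2*N (h(N) = N + N = 2*N)
b = 10 (b = 6 + 4 = 10)
b*h(-9) - 39 = 10*(2*(-9)) - 39 = 10*(-18) - 39 = -180 - 39 = -219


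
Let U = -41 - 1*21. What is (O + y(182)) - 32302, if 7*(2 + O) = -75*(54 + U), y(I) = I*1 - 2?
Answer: -224268/7 ≈ -32038.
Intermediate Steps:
U = -62 (U = -41 - 21 = -62)
y(I) = -2 + I (y(I) = I - 2 = -2 + I)
O = 586/7 (O = -2 + (-75*(54 - 62))/7 = -2 + (-75*(-8))/7 = -2 + (1/7)*600 = -2 + 600/7 = 586/7 ≈ 83.714)
(O + y(182)) - 32302 = (586/7 + (-2 + 182)) - 32302 = (586/7 + 180) - 32302 = 1846/7 - 32302 = -224268/7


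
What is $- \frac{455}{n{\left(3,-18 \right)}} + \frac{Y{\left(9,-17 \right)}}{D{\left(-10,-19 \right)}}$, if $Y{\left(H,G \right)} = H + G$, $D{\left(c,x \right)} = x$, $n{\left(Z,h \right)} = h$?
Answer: $\frac{8789}{342} \approx 25.699$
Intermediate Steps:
$Y{\left(H,G \right)} = G + H$
$- \frac{455}{n{\left(3,-18 \right)}} + \frac{Y{\left(9,-17 \right)}}{D{\left(-10,-19 \right)}} = - \frac{455}{-18} + \frac{-17 + 9}{-19} = \left(-455\right) \left(- \frac{1}{18}\right) - - \frac{8}{19} = \frac{455}{18} + \frac{8}{19} = \frac{8789}{342}$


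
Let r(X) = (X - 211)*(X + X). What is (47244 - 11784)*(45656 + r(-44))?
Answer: 2414684160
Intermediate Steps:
r(X) = 2*X*(-211 + X) (r(X) = (-211 + X)*(2*X) = 2*X*(-211 + X))
(47244 - 11784)*(45656 + r(-44)) = (47244 - 11784)*(45656 + 2*(-44)*(-211 - 44)) = 35460*(45656 + 2*(-44)*(-255)) = 35460*(45656 + 22440) = 35460*68096 = 2414684160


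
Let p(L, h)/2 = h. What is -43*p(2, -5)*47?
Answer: 20210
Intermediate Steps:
p(L, h) = 2*h
-43*p(2, -5)*47 = -86*(-5)*47 = -43*(-10)*47 = 430*47 = 20210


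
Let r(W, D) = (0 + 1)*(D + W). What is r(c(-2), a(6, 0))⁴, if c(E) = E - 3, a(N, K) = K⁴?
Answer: 625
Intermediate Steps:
c(E) = -3 + E
r(W, D) = D + W (r(W, D) = 1*(D + W) = D + W)
r(c(-2), a(6, 0))⁴ = (0⁴ + (-3 - 2))⁴ = (0 - 5)⁴ = (-5)⁴ = 625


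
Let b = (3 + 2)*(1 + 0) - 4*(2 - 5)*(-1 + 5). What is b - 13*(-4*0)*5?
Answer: 53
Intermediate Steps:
b = 53 (b = 5*1 - (-12)*4 = 5 - 4*(-12) = 5 + 48 = 53)
b - 13*(-4*0)*5 = 53 - 13*(-4*0)*5 = 53 - 0*5 = 53 - 13*0 = 53 + 0 = 53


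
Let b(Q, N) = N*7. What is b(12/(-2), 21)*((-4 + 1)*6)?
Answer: -2646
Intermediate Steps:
b(Q, N) = 7*N
b(12/(-2), 21)*((-4 + 1)*6) = (7*21)*((-4 + 1)*6) = 147*(-3*6) = 147*(-18) = -2646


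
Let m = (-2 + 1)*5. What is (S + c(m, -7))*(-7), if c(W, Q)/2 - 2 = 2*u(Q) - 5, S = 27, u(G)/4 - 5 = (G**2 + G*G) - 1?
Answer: -11571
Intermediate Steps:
u(G) = 16 + 8*G**2 (u(G) = 20 + 4*((G**2 + G*G) - 1) = 20 + 4*((G**2 + G**2) - 1) = 20 + 4*(2*G**2 - 1) = 20 + 4*(-1 + 2*G**2) = 20 + (-4 + 8*G**2) = 16 + 8*G**2)
m = -5 (m = -1*5 = -5)
c(W, Q) = 58 + 32*Q**2 (c(W, Q) = 4 + 2*(2*(16 + 8*Q**2) - 5) = 4 + 2*((32 + 16*Q**2) - 5) = 4 + 2*(27 + 16*Q**2) = 4 + (54 + 32*Q**2) = 58 + 32*Q**2)
(S + c(m, -7))*(-7) = (27 + (58 + 32*(-7)**2))*(-7) = (27 + (58 + 32*49))*(-7) = (27 + (58 + 1568))*(-7) = (27 + 1626)*(-7) = 1653*(-7) = -11571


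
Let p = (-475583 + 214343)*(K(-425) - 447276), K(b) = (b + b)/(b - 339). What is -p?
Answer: -22317603494340/191 ≈ -1.1685e+11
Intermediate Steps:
K(b) = 2*b/(-339 + b) (K(b) = (2*b)/(-339 + b) = 2*b/(-339 + b))
p = 22317603494340/191 (p = (-475583 + 214343)*(2*(-425)/(-339 - 425) - 447276) = -261240*(2*(-425)/(-764) - 447276) = -261240*(2*(-425)*(-1/764) - 447276) = -261240*(425/382 - 447276) = -261240*(-170859007/382) = 22317603494340/191 ≈ 1.1685e+11)
-p = -1*22317603494340/191 = -22317603494340/191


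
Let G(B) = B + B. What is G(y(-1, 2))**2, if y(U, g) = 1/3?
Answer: 4/9 ≈ 0.44444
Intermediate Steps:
y(U, g) = 1/3
G(B) = 2*B
G(y(-1, 2))**2 = (2*(1/3))**2 = (2/3)**2 = 4/9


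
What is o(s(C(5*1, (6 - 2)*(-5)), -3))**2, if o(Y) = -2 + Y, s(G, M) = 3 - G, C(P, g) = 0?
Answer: 1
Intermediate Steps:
o(s(C(5*1, (6 - 2)*(-5)), -3))**2 = (-2 + (3 - 1*0))**2 = (-2 + (3 + 0))**2 = (-2 + 3)**2 = 1**2 = 1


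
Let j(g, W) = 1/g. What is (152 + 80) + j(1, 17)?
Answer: 233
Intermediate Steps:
(152 + 80) + j(1, 17) = (152 + 80) + 1/1 = 232 + 1 = 233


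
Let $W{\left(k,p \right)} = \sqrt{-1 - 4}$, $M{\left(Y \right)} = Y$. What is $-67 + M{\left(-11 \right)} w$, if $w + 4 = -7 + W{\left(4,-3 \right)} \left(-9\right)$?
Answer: $54 + 99 i \sqrt{5} \approx 54.0 + 221.37 i$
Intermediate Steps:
$W{\left(k,p \right)} = i \sqrt{5}$ ($W{\left(k,p \right)} = \sqrt{-5} = i \sqrt{5}$)
$w = -11 - 9 i \sqrt{5}$ ($w = -4 - \left(7 - i \sqrt{5} \left(-9\right)\right) = -4 - \left(7 + 9 i \sqrt{5}\right) = -11 - 9 i \sqrt{5} \approx -11.0 - 20.125 i$)
$-67 + M{\left(-11 \right)} w = -67 - 11 \left(-11 - 9 i \sqrt{5}\right) = -67 + \left(121 + 99 i \sqrt{5}\right) = 54 + 99 i \sqrt{5}$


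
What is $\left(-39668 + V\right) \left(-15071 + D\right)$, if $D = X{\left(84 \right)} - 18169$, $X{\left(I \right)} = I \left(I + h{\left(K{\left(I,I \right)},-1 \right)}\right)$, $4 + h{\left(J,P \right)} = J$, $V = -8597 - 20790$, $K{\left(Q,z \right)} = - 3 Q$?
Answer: $3293094840$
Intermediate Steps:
$V = -29387$
$h{\left(J,P \right)} = -4 + J$
$X{\left(I \right)} = I \left(-4 - 2 I\right)$ ($X{\left(I \right)} = I \left(I - \left(4 + 3 I\right)\right) = I \left(-4 - 2 I\right)$)
$D = -32617$ ($D = \left(-2\right) 84 \left(2 + 84\right) - 18169 = \left(-2\right) 84 \cdot 86 - 18169 = -14448 - 18169 = -32617$)
$\left(-39668 + V\right) \left(-15071 + D\right) = \left(-39668 - 29387\right) \left(-15071 - 32617\right) = \left(-69055\right) \left(-47688\right) = 3293094840$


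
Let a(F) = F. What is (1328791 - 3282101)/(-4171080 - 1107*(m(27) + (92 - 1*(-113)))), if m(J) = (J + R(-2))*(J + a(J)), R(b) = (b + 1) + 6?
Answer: 1953310/6310911 ≈ 0.30951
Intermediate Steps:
R(b) = 7 + b (R(b) = (1 + b) + 6 = 7 + b)
m(J) = 2*J*(5 + J) (m(J) = (J + (7 - 2))*(J + J) = (J + 5)*(2*J) = (5 + J)*(2*J) = 2*J*(5 + J))
(1328791 - 3282101)/(-4171080 - 1107*(m(27) + (92 - 1*(-113)))) = (1328791 - 3282101)/(-4171080 - 1107*(2*27*(5 + 27) + (92 - 1*(-113)))) = -1953310/(-4171080 - 1107*(2*27*32 + (92 + 113))) = -1953310/(-4171080 - 1107*(1728 + 205)) = -1953310/(-4171080 - 1107*1933) = -1953310/(-4171080 - 2139831) = -1953310/(-6310911) = -1953310*(-1/6310911) = 1953310/6310911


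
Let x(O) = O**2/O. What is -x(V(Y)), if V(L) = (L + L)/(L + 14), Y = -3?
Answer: 6/11 ≈ 0.54545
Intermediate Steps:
V(L) = 2*L/(14 + L) (V(L) = (2*L)/(14 + L) = 2*L/(14 + L))
x(O) = O
-x(V(Y)) = -2*(-3)/(14 - 3) = -2*(-3)/11 = -1*(-6/11) = 6/11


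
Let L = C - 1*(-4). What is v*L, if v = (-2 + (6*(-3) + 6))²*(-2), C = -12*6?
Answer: 26656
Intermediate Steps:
C = -72
L = -68 (L = -72 - 1*(-4) = -72 + 4 = -68)
v = -392 (v = (-2 + (-18 + 6))²*(-2) = (-2 - 12)²*(-2) = (-14)²*(-2) = 196*(-2) = -392)
v*L = -392*(-68) = 26656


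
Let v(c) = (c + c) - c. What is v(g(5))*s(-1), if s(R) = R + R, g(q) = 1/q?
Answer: -⅖ ≈ -0.40000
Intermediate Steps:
s(R) = 2*R
v(c) = c (v(c) = 2*c - c = c)
v(g(5))*s(-1) = (2*(-1))/5 = (⅕)*(-2) = -⅖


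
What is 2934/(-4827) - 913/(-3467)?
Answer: -1921709/5578403 ≈ -0.34449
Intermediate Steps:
2934/(-4827) - 913/(-3467) = 2934*(-1/4827) - 913*(-1/3467) = -978/1609 + 913/3467 = -1921709/5578403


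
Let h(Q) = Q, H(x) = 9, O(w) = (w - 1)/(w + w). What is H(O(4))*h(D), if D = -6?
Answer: -54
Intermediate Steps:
O(w) = (-1 + w)/(2*w) (O(w) = (-1 + w)/((2*w)) = (-1 + w)*(1/(2*w)) = (-1 + w)/(2*w))
H(O(4))*h(D) = 9*(-6) = -54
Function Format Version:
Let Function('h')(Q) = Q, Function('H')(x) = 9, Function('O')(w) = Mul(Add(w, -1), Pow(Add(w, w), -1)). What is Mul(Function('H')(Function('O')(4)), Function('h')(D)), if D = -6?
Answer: -54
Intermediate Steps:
Function('O')(w) = Mul(Rational(1, 2), Pow(w, -1), Add(-1, w)) (Function('O')(w) = Mul(Add(-1, w), Pow(Mul(2, w), -1)) = Mul(Add(-1, w), Mul(Rational(1, 2), Pow(w, -1))) = Mul(Rational(1, 2), Pow(w, -1), Add(-1, w)))
Mul(Function('H')(Function('O')(4)), Function('h')(D)) = Mul(9, -6) = -54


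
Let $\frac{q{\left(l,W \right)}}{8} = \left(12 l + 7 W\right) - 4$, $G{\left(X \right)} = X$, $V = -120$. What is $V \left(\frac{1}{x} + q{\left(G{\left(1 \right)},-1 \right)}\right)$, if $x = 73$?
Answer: $- \frac{70200}{73} \approx -961.64$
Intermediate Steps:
$q{\left(l,W \right)} = -32 + 56 W + 96 l$ ($q{\left(l,W \right)} = 8 \left(\left(12 l + 7 W\right) - 4\right) = 8 \left(\left(7 W + 12 l\right) - 4\right) = 8 \left(-4 + 7 W + 12 l\right) = -32 + 56 W + 96 l$)
$V \left(\frac{1}{x} + q{\left(G{\left(1 \right)},-1 \right)}\right) = - 120 \left(\frac{1}{73} + \left(-32 + 56 \left(-1\right) + 96 \cdot 1\right)\right) = - 120 \left(\frac{1}{73} - -8\right) = - 120 \left(\frac{1}{73} + 8\right) = \left(-120\right) \frac{585}{73} = - \frac{70200}{73}$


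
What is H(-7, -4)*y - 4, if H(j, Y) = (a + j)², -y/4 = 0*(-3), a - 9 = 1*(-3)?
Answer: -4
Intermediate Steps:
a = 6 (a = 9 + 1*(-3) = 9 - 3 = 6)
y = 0 (y = -0*(-3) = -4*0 = 0)
H(j, Y) = (6 + j)²
H(-7, -4)*y - 4 = (6 - 7)²*0 - 4 = (-1)²*0 - 4 = 1*0 - 4 = 0 - 4 = -4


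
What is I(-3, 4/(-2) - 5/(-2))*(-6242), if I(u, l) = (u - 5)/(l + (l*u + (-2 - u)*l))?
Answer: -99872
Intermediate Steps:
I(u, l) = (-5 + u)/(l + l*u + l*(-2 - u)) (I(u, l) = (-5 + u)/(l + (l*u + l*(-2 - u))) = (-5 + u)/(l + l*u + l*(-2 - u)))
I(-3, 4/(-2) - 5/(-2))*(-6242) = ((5 - 1*(-3))/(4/(-2) - 5/(-2)))*(-6242) = ((5 + 3)/(4*(-½) - 5*(-½)))*(-6242) = (8/(-2 + 5/2))*(-6242) = (8/(½))*(-6242) = (2*8)*(-6242) = 16*(-6242) = -99872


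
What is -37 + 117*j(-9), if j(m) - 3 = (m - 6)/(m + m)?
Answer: 823/2 ≈ 411.50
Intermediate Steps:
j(m) = 3 + (-6 + m)/(2*m) (j(m) = 3 + (m - 6)/(m + m) = 3 + (-6 + m)/((2*m)) = 3 + (-6 + m)*(1/(2*m)) = 3 + (-6 + m)/(2*m))
-37 + 117*j(-9) = -37 + 117*(7/2 - 3/(-9)) = -37 + 117*(7/2 - 3*(-1/9)) = -37 + 117*(7/2 + 1/3) = -37 + 117*(23/6) = -37 + 897/2 = 823/2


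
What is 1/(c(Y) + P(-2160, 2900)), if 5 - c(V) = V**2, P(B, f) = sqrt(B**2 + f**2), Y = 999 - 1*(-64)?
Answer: -282491/319201391424 - 5*sqrt(32689)/319201391424 ≈ -8.8783e-7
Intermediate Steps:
Y = 1063 (Y = 999 + 64 = 1063)
c(V) = 5 - V**2
1/(c(Y) + P(-2160, 2900)) = 1/((5 - 1*1063**2) + sqrt((-2160)**2 + 2900**2)) = 1/((5 - 1*1129969) + sqrt(4665600 + 8410000)) = 1/((5 - 1129969) + sqrt(13075600)) = 1/(-1129964 + 20*sqrt(32689))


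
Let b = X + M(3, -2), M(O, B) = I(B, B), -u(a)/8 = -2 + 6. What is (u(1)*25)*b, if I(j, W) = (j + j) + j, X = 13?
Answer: -5600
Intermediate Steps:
u(a) = -32 (u(a) = -8*(-2 + 6) = -8*4 = -32)
I(j, W) = 3*j (I(j, W) = 2*j + j = 3*j)
M(O, B) = 3*B
b = 7 (b = 13 + 3*(-2) = 13 - 6 = 7)
(u(1)*25)*b = -32*25*7 = -800*7 = -5600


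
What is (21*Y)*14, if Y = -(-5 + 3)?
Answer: 588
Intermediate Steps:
Y = 2 (Y = -1*(-2) = 2)
(21*Y)*14 = (21*2)*14 = 42*14 = 588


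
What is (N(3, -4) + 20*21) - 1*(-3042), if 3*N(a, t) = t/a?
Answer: 31154/9 ≈ 3461.6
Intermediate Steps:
N(a, t) = t/(3*a) (N(a, t) = (t/a)/3 = t/(3*a))
(N(3, -4) + 20*21) - 1*(-3042) = ((⅓)*(-4)/3 + 20*21) - 1*(-3042) = ((⅓)*(-4)*(⅓) + 420) + 3042 = (-4/9 + 420) + 3042 = 3776/9 + 3042 = 31154/9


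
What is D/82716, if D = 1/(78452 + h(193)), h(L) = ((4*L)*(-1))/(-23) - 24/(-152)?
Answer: 437/2837014956876 ≈ 1.5404e-10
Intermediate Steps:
h(L) = 3/19 + 4*L/23 (h(L) = -4*L*(-1/23) - 24*(-1/152) = 4*L/23 + 3/19 = 3/19 + 4*L/23)
D = 437/34298261 (D = 1/(78452 + (3/19 + (4/23)*193)) = 1/(78452 + (3/19 + 772/23)) = 1/(78452 + 14737/437) = 1/(34298261/437) = 437/34298261 ≈ 1.2741e-5)
D/82716 = (437/34298261)/82716 = (437/34298261)*(1/82716) = 437/2837014956876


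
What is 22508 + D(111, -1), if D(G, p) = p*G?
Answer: 22397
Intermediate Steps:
D(G, p) = G*p
22508 + D(111, -1) = 22508 + 111*(-1) = 22508 - 111 = 22397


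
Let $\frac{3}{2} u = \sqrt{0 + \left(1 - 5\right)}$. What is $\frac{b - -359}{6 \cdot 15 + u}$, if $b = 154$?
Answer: $\frac{207765}{36458} - \frac{1539 i}{18229} \approx 5.6987 - 0.084426 i$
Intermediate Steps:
$u = \frac{4 i}{3}$ ($u = \frac{2 \sqrt{0 + \left(1 - 5\right)}}{3} = \frac{2 \sqrt{0 - 4}}{3} = \frac{2 \sqrt{-4}}{3} = \frac{2 \cdot 2 i}{3} = \frac{4 i}{3} \approx 1.3333 i$)
$\frac{b - -359}{6 \cdot 15 + u} = \frac{154 - -359}{6 \cdot 15 + \frac{4 i}{3}} = \frac{154 + 359}{90 + \frac{4 i}{3}} = 513 \frac{9 \left(90 - \frac{4 i}{3}\right)}{72916} = \frac{4617 \left(90 - \frac{4 i}{3}\right)}{72916}$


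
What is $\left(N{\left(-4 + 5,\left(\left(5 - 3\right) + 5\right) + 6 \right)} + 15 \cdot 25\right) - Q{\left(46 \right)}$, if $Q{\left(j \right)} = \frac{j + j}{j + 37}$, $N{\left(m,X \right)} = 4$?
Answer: $\frac{31365}{83} \approx 377.89$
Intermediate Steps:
$Q{\left(j \right)} = \frac{2 j}{37 + j}$
$\left(N{\left(-4 + 5,\left(\left(5 - 3\right) + 5\right) + 6 \right)} + 15 \cdot 25\right) - Q{\left(46 \right)} = \left(4 + 15 \cdot 25\right) - 2 \cdot 46 \frac{1}{37 + 46} = \left(4 + 375\right) - 2 \cdot 46 \cdot \frac{1}{83} = 379 - 2 \cdot 46 \cdot \frac{1}{83} = 379 - \frac{92}{83} = \frac{31365}{83}$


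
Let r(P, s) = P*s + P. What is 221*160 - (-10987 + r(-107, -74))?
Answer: 38536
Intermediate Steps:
r(P, s) = P + P*s
221*160 - (-10987 + r(-107, -74)) = 221*160 - (-10987 - 107*(1 - 74)) = 35360 - (-10987 - 107*(-73)) = 35360 - (-10987 + 7811) = 35360 - 1*(-3176) = 35360 + 3176 = 38536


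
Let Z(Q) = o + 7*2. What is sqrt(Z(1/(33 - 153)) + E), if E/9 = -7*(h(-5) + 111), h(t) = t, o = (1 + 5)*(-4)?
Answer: 4*I*sqrt(418) ≈ 81.78*I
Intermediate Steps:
o = -24 (o = 6*(-4) = -24)
Z(Q) = -10 (Z(Q) = -24 + 7*2 = -24 + 14 = -10)
E = -6678 (E = 9*(-7*(-5 + 111)) = 9*(-7*106) = 9*(-742) = -6678)
sqrt(Z(1/(33 - 153)) + E) = sqrt(-10 - 6678) = sqrt(-6688) = 4*I*sqrt(418)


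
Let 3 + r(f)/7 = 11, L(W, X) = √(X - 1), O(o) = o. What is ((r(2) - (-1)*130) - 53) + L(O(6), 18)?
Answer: 133 + √17 ≈ 137.12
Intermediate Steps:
L(W, X) = √(-1 + X)
r(f) = 56 (r(f) = -21 + 7*11 = -21 + 77 = 56)
((r(2) - (-1)*130) - 53) + L(O(6), 18) = ((56 - (-1)*130) - 53) + √(-1 + 18) = ((56 - 1*(-130)) - 53) + √17 = ((56 + 130) - 53) + √17 = (186 - 53) + √17 = 133 + √17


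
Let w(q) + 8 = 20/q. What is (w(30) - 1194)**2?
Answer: 12988816/9 ≈ 1.4432e+6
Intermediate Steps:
w(q) = -8 + 20/q
(w(30) - 1194)**2 = ((-8 + 20/30) - 1194)**2 = ((-8 + 20*(1/30)) - 1194)**2 = ((-8 + 2/3) - 1194)**2 = (-22/3 - 1194)**2 = (-3604/3)**2 = 12988816/9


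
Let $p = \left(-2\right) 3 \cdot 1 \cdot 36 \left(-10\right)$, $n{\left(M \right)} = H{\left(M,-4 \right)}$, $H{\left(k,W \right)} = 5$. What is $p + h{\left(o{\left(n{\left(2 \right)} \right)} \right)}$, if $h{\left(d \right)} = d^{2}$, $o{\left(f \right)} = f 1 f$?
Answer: $2785$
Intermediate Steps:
$n{\left(M \right)} = 5$
$o{\left(f \right)} = f^{2}$ ($o{\left(f \right)} = f f = f^{2}$)
$p = 2160$ ($p = \left(-6\right) 1 \left(-360\right) = \left(-6\right) \left(-360\right) = 2160$)
$p + h{\left(o{\left(n{\left(2 \right)} \right)} \right)} = 2160 + \left(5^{2}\right)^{2} = 2160 + 25^{2} = 2160 + 625 = 2785$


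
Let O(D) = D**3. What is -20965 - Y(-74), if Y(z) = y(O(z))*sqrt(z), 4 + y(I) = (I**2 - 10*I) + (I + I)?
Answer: -20965 - 164209731964*I*sqrt(74) ≈ -20965.0 - 1.4126e+12*I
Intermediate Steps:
y(I) = -4 + I**2 - 8*I (y(I) = -4 + ((I**2 - 10*I) + (I + I)) = -4 + ((I**2 - 10*I) + 2*I) = -4 + (I**2 - 8*I) = -4 + I**2 - 8*I)
Y(z) = sqrt(z)*(-4 + z**6 - 8*z**3) (Y(z) = (-4 + (z**3)**2 - 8*z**3)*sqrt(z) = (-4 + z**6 - 8*z**3)*sqrt(z) = sqrt(z)*(-4 + z**6 - 8*z**3))
-20965 - Y(-74) = -20965 - sqrt(-74)*(-4 + (-74)**6 - 8*(-74)**3) = -20965 - I*sqrt(74)*(-4 + 164206490176 - 8*(-405224)) = -20965 - I*sqrt(74)*(-4 + 164206490176 + 3241792) = -20965 - I*sqrt(74)*164209731964 = -20965 - 164209731964*I*sqrt(74)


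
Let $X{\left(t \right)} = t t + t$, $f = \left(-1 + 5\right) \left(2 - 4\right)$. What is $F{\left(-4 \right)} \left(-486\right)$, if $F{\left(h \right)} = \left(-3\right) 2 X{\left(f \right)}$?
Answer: $163296$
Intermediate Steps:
$f = -8$ ($f = 4 \left(-2\right) = -8$)
$X{\left(t \right)} = t + t^{2}$ ($X{\left(t \right)} = t^{2} + t = t + t^{2}$)
$F{\left(h \right)} = -336$ ($F{\left(h \right)} = \left(-3\right) 2 \left(- 8 \left(1 - 8\right)\right) = - 6 \left(\left(-8\right) \left(-7\right)\right) = \left(-6\right) 56 = -336$)
$F{\left(-4 \right)} \left(-486\right) = \left(-336\right) \left(-486\right) = 163296$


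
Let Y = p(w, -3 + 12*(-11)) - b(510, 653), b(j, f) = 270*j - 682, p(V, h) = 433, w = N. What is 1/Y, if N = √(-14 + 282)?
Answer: -1/136585 ≈ -7.3214e-6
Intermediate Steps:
N = 2*√67 (N = √268 = 2*√67 ≈ 16.371)
w = 2*√67 ≈ 16.371
b(j, f) = -682 + 270*j
Y = -136585 (Y = 433 - (-682 + 270*510) = 433 - (-682 + 137700) = 433 - 1*137018 = 433 - 137018 = -136585)
1/Y = 1/(-136585) = -1/136585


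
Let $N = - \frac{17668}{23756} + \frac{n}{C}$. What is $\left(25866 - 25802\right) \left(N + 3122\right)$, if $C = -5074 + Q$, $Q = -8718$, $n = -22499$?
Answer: $\frac{511595740466}{2559709} \approx 1.9986 \cdot 10^{5}$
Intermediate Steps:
$C = -13792$ ($C = -5074 - 8718 = -13792$)
$N = \frac{72702297}{81910688}$ ($N = - \frac{17668}{23756} - \frac{22499}{-13792} = \left(-17668\right) \frac{1}{23756} - - \frac{22499}{13792} = - \frac{4417}{5939} + \frac{22499}{13792} = \frac{72702297}{81910688} \approx 0.88758$)
$\left(25866 - 25802\right) \left(N + 3122\right) = \left(25866 - 25802\right) \left(\frac{72702297}{81910688} + 3122\right) = 64 \cdot \frac{255797870233}{81910688} = \frac{511595740466}{2559709}$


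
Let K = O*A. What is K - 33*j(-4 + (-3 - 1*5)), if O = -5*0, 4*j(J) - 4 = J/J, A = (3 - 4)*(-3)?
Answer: -165/4 ≈ -41.250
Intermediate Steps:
A = 3 (A = -1*(-3) = 3)
j(J) = 5/4 (j(J) = 1 + (J/J)/4 = 1 + (¼)*1 = 1 + ¼ = 5/4)
O = 0
K = 0 (K = 0*3 = 0)
K - 33*j(-4 + (-3 - 1*5)) = 0 - 33*5/4 = 0 - 165/4 = -165/4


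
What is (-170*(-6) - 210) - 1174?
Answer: -364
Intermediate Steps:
(-170*(-6) - 210) - 1174 = (1020 - 210) - 1174 = 810 - 1174 = -364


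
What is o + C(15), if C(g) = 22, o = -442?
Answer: -420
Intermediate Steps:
o + C(15) = -442 + 22 = -420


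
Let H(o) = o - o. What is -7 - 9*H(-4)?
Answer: -7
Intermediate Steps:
H(o) = 0
-7 - 9*H(-4) = -7 - 9*0 = -7 + 0 = -7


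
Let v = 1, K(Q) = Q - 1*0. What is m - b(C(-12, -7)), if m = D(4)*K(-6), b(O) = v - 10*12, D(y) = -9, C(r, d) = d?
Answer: 173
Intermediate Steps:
K(Q) = Q (K(Q) = Q + 0 = Q)
b(O) = -119 (b(O) = 1 - 10*12 = 1 - 120 = -119)
m = 54 (m = -9*(-6) = 54)
m - b(C(-12, -7)) = 54 - 1*(-119) = 54 + 119 = 173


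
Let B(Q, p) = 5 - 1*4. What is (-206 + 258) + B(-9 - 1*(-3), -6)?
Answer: 53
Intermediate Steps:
B(Q, p) = 1 (B(Q, p) = 5 - 4 = 1)
(-206 + 258) + B(-9 - 1*(-3), -6) = (-206 + 258) + 1 = 52 + 1 = 53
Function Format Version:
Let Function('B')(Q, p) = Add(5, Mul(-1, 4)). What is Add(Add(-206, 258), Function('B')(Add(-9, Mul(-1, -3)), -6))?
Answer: 53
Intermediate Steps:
Function('B')(Q, p) = 1 (Function('B')(Q, p) = Add(5, -4) = 1)
Add(Add(-206, 258), Function('B')(Add(-9, Mul(-1, -3)), -6)) = Add(Add(-206, 258), 1) = Add(52, 1) = 53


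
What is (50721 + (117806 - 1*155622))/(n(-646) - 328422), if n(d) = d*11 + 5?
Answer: -12905/335523 ≈ -0.038462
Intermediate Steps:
n(d) = 5 + 11*d (n(d) = 11*d + 5 = 5 + 11*d)
(50721 + (117806 - 1*155622))/(n(-646) - 328422) = (50721 + (117806 - 1*155622))/((5 + 11*(-646)) - 328422) = (50721 + (117806 - 155622))/((5 - 7106) - 328422) = (50721 - 37816)/(-7101 - 328422) = 12905/(-335523) = 12905*(-1/335523) = -12905/335523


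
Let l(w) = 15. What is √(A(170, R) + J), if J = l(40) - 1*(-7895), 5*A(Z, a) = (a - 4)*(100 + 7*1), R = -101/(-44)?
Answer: √3810785/22 ≈ 88.733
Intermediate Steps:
R = 101/44 (R = -101*(-1/44) = 101/44 ≈ 2.2955)
A(Z, a) = -428/5 + 107*a/5 (A(Z, a) = ((a - 4)*(100 + 7*1))/5 = ((-4 + a)*(100 + 7))/5 = ((-4 + a)*107)/5 = (-428 + 107*a)/5 = -428/5 + 107*a/5)
J = 7910 (J = 15 - 1*(-7895) = 15 + 7895 = 7910)
√(A(170, R) + J) = √((-428/5 + (107/5)*(101/44)) + 7910) = √((-428/5 + 10807/220) + 7910) = √(-1605/44 + 7910) = √(346435/44) = √3810785/22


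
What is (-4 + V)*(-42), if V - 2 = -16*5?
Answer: 3444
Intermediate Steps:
V = -78 (V = 2 - 16*5 = 2 - 80 = -78)
(-4 + V)*(-42) = (-4 - 78)*(-42) = -82*(-42) = 3444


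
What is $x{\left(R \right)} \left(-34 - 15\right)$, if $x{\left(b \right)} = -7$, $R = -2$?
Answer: $343$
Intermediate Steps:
$x{\left(R \right)} \left(-34 - 15\right) = - 7 \left(-34 - 15\right) = \left(-7\right) \left(-49\right) = 343$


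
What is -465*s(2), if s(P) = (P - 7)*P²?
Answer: 9300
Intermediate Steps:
s(P) = P²*(-7 + P) (s(P) = (-7 + P)*P² = P²*(-7 + P))
-465*s(2) = -465*2²*(-7 + 2) = -1860*(-5) = -465*(-20) = 9300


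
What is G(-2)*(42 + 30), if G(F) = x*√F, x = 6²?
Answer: 2592*I*√2 ≈ 3665.6*I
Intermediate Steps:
x = 36
G(F) = 36*√F
G(-2)*(42 + 30) = (36*√(-2))*(42 + 30) = (36*(I*√2))*72 = (36*I*√2)*72 = 2592*I*√2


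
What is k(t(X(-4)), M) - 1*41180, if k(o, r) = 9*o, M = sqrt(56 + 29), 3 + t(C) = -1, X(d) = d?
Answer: -41216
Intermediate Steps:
t(C) = -4 (t(C) = -3 - 1 = -4)
M = sqrt(85) ≈ 9.2195
k(t(X(-4)), M) - 1*41180 = 9*(-4) - 1*41180 = -36 - 41180 = -41216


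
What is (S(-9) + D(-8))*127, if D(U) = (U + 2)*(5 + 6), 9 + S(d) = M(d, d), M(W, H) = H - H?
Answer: -9525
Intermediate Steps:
M(W, H) = 0
S(d) = -9 (S(d) = -9 + 0 = -9)
D(U) = 22 + 11*U (D(U) = (2 + U)*11 = 22 + 11*U)
(S(-9) + D(-8))*127 = (-9 + (22 + 11*(-8)))*127 = (-9 + (22 - 88))*127 = (-9 - 66)*127 = -75*127 = -9525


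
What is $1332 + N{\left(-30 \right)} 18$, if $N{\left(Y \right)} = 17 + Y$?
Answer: $1098$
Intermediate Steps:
$1332 + N{\left(-30 \right)} 18 = 1332 + \left(17 - 30\right) 18 = 1332 - 234 = 1098$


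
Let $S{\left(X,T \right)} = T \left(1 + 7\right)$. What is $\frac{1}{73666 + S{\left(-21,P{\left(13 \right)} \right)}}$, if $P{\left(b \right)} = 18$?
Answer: $\frac{1}{73810} \approx 1.3548 \cdot 10^{-5}$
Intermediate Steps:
$S{\left(X,T \right)} = 8 T$ ($S{\left(X,T \right)} = T 8 = 8 T$)
$\frac{1}{73666 + S{\left(-21,P{\left(13 \right)} \right)}} = \frac{1}{73666 + 8 \cdot 18} = \frac{1}{73666 + 144} = \frac{1}{73810}$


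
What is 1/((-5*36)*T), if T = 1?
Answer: -1/180 ≈ -0.0055556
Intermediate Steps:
1/((-5*36)*T) = 1/(-5*36*1) = 1/(-180*1) = 1/(-180) = -1/180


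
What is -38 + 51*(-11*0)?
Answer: -38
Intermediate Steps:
-38 + 51*(-11*0) = -38 + 51*0 = -38 + 0 = -38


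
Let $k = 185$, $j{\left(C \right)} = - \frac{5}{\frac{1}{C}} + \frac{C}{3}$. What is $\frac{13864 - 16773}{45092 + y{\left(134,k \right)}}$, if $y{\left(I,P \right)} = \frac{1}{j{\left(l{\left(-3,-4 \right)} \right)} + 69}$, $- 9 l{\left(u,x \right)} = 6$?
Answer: $- \frac{1887941}{29264717} \approx -0.064512$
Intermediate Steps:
$l{\left(u,x \right)} = - \frac{2}{3}$ ($l{\left(u,x \right)} = \left(- \frac{1}{9}\right) 6 = - \frac{2}{3}$)
$j{\left(C \right)} = - \frac{14 C}{3}$ ($j{\left(C \right)} = - 5 C + C \frac{1}{3} = - 5 C + \frac{C}{3} = - \frac{14 C}{3}$)
$y{\left(I,P \right)} = \frac{9}{649}$ ($y{\left(I,P \right)} = \frac{1}{\left(- \frac{14}{3}\right) \left(- \frac{2}{3}\right) + 69} = \frac{1}{\frac{28}{9} + 69} = \frac{1}{\frac{649}{9}} = \frac{9}{649}$)
$\frac{13864 - 16773}{45092 + y{\left(134,k \right)}} = \frac{13864 - 16773}{45092 + \frac{9}{649}} = - \frac{2909}{\frac{29264717}{649}} = \left(-2909\right) \frac{649}{29264717} = - \frac{1887941}{29264717}$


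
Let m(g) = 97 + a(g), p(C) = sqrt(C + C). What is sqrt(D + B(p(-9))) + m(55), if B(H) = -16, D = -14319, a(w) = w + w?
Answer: 207 + I*sqrt(14335) ≈ 207.0 + 119.73*I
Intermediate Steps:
a(w) = 2*w
p(C) = sqrt(2)*sqrt(C) (p(C) = sqrt(2*C) = sqrt(2)*sqrt(C))
m(g) = 97 + 2*g
sqrt(D + B(p(-9))) + m(55) = sqrt(-14319 - 16) + (97 + 2*55) = sqrt(-14335) + (97 + 110) = I*sqrt(14335) + 207 = 207 + I*sqrt(14335)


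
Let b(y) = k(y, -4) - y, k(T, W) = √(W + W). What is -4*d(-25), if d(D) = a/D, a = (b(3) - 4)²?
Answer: 164/25 - 112*I*√2/25 ≈ 6.56 - 6.3357*I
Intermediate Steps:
k(T, W) = √2*√W (k(T, W) = √(2*W) = √2*√W)
b(y) = -y + 2*I*√2 (b(y) = √2*√(-4) - y = √2*(2*I) - y = 2*I*√2 - y = -y + 2*I*√2)
a = (-7 + 2*I*√2)² (a = ((-1*3 + 2*I*√2) - 4)² = ((-3 + 2*I*√2) - 4)² = (-7 + 2*I*√2)² ≈ 41.0 - 39.598*I)
d(D) = (41 - 28*I*√2)/D
-4*d(-25) = -4*(41 - 28*I*√2)/(-25) = -(-4)*(41 - 28*I*√2)/25 = -4*(-41/25 + 28*I*√2/25) = 164/25 - 112*I*√2/25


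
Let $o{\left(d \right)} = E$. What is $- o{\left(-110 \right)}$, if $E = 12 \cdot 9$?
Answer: $-108$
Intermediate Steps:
$E = 108$
$o{\left(d \right)} = 108$
$- o{\left(-110 \right)} = \left(-1\right) 108 = -108$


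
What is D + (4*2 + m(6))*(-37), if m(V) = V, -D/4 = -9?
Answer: -482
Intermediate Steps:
D = 36 (D = -4*(-9) = 36)
D + (4*2 + m(6))*(-37) = 36 + (4*2 + 6)*(-37) = 36 + (8 + 6)*(-37) = 36 + 14*(-37) = 36 - 518 = -482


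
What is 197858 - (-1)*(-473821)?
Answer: -275963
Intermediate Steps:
197858 - (-1)*(-473821) = 197858 - 1*473821 = 197858 - 473821 = -275963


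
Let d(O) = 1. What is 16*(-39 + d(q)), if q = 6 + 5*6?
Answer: -608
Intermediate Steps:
q = 36 (q = 6 + 30 = 36)
16*(-39 + d(q)) = 16*(-39 + 1) = 16*(-38) = -608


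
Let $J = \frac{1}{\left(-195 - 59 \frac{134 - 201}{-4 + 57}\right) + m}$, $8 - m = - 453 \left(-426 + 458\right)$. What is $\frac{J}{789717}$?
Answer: $\frac{53}{602024960610} \approx 8.8036 \cdot 10^{-11}$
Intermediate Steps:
$m = 14504$ ($m = 8 - - 453 \left(-426 + 458\right) = 8 - \left(-453\right) 32 = 8 - -14496 = 8 + 14496 = 14504$)
$J = \frac{53}{762330}$ ($J = \frac{1}{\left(-195 - 59 \frac{134 - 201}{-4 + 57}\right) + 14504} = \frac{1}{\left(-195 - 59 \left(- \frac{67}{53}\right)\right) + 14504} = \frac{1}{\left(-195 - 59 \left(\left(-67\right) \frac{1}{53}\right)\right) + 14504} = \frac{1}{\left(-195 - - \frac{3953}{53}\right) + 14504} = \frac{1}{\left(-195 + \frac{3953}{53}\right) + 14504} = \frac{1}{- \frac{6382}{53} + 14504} = \frac{1}{\frac{762330}{53}} = \frac{53}{762330} \approx 6.9524 \cdot 10^{-5}$)
$\frac{J}{789717} = \frac{53}{762330 \cdot 789717} = \frac{53}{762330} \cdot \frac{1}{789717} = \frac{53}{602024960610}$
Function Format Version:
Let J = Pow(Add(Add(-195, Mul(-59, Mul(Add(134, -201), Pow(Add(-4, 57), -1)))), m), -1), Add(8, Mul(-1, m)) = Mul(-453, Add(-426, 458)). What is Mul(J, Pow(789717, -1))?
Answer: Rational(53, 602024960610) ≈ 8.8036e-11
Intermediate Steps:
m = 14504 (m = Add(8, Mul(-1, Mul(-453, Add(-426, 458)))) = Add(8, Mul(-1, Mul(-453, 32))) = Add(8, Mul(-1, -14496)) = Add(8, 14496) = 14504)
J = Rational(53, 762330) (J = Pow(Add(Add(-195, Mul(-59, Mul(Add(134, -201), Pow(Add(-4, 57), -1)))), 14504), -1) = Pow(Add(Add(-195, Mul(-59, Mul(-67, Pow(53, -1)))), 14504), -1) = Pow(Add(Add(-195, Mul(-59, Mul(-67, Rational(1, 53)))), 14504), -1) = Pow(Add(Add(-195, Mul(-59, Rational(-67, 53))), 14504), -1) = Pow(Add(Add(-195, Rational(3953, 53)), 14504), -1) = Pow(Add(Rational(-6382, 53), 14504), -1) = Pow(Rational(762330, 53), -1) = Rational(53, 762330) ≈ 6.9524e-5)
Mul(J, Pow(789717, -1)) = Mul(Rational(53, 762330), Pow(789717, -1)) = Mul(Rational(53, 762330), Rational(1, 789717)) = Rational(53, 602024960610)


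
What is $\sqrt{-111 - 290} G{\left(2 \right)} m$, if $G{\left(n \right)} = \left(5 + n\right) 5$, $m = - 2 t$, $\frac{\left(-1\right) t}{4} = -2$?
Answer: $- 560 i \sqrt{401} \approx - 11214.0 i$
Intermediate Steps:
$t = 8$ ($t = \left(-4\right) \left(-2\right) = 8$)
$m = -16$ ($m = \left(-2\right) 8 = -16$)
$G{\left(n \right)} = 25 + 5 n$
$\sqrt{-111 - 290} G{\left(2 \right)} m = \sqrt{-111 - 290} \left(25 + 5 \cdot 2\right) \left(-16\right) = \sqrt{-401} \left(25 + 10\right) \left(-16\right) = i \sqrt{401} \cdot 35 \left(-16\right) = i \sqrt{401} \left(-560\right) = - 560 i \sqrt{401}$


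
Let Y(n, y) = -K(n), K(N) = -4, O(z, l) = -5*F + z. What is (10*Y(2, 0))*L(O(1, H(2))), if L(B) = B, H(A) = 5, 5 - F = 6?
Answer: 240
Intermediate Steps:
F = -1 (F = 5 - 1*6 = 5 - 6 = -1)
O(z, l) = 5 + z (O(z, l) = -5*(-1) + z = 5 + z)
Y(n, y) = 4 (Y(n, y) = -1*(-4) = 4)
(10*Y(2, 0))*L(O(1, H(2))) = (10*4)*(5 + 1) = 40*6 = 240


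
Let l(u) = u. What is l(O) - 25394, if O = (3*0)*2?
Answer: -25394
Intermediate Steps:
O = 0 (O = 0*2 = 0)
l(O) - 25394 = 0 - 25394 = -25394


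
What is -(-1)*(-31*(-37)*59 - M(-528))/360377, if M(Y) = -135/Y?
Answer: 11910403/63426352 ≈ 0.18778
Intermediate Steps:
-(-1)*(-31*(-37)*59 - M(-528))/360377 = -(-1)*(-31*(-37)*59 - (-135)/(-528))/360377 = -(-1)*(1147*59 - (-135)*(-1)/528)*(1/360377) = -(-1)*(67673 - 1*45/176)*(1/360377) = -(-1)*(67673 - 45/176)*(1/360377) = -(-1)*11910403/176*(1/360377) = -1*(-11910403/176)*(1/360377) = (11910403/176)*(1/360377) = 11910403/63426352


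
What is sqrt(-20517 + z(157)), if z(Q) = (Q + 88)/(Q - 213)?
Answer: I*sqrt(328342)/4 ≈ 143.25*I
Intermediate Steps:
z(Q) = (88 + Q)/(-213 + Q)
sqrt(-20517 + z(157)) = sqrt(-20517 + (88 + 157)/(-213 + 157)) = sqrt(-20517 + 245/(-56)) = sqrt(-20517 - 1/56*245) = sqrt(-20517 - 35/8) = sqrt(-164171/8) = I*sqrt(328342)/4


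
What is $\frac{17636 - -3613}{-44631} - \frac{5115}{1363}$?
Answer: $- \frac{328544}{77691} \approx -4.2289$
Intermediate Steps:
$\frac{17636 - -3613}{-44631} - \frac{5115}{1363} = \left(17636 + 3613\right) \left(- \frac{1}{44631}\right) - \frac{5115}{1363} = 21249 \left(- \frac{1}{44631}\right) - \frac{5115}{1363} = - \frac{787}{1653} - \frac{5115}{1363} = - \frac{328544}{77691}$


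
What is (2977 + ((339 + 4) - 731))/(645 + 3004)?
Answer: 2589/3649 ≈ 0.70951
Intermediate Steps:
(2977 + ((339 + 4) - 731))/(645 + 3004) = (2977 + (343 - 731))/3649 = (2977 - 388)*(1/3649) = 2589*(1/3649) = 2589/3649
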